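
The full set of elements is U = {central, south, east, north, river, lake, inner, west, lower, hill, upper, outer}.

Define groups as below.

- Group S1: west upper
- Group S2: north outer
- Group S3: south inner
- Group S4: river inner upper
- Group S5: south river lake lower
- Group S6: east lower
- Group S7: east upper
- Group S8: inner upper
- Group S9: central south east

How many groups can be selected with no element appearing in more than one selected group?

4

S1, S2, S3, S6 are pairwise disjoint (S1={west,upper}; S2={north,outer}; S3={south,inner}; S6={east,lower}).
Every remaining group overlaps one of these, and no 5 of the listed groups are pairwise disjoint, so 4 is the maximum.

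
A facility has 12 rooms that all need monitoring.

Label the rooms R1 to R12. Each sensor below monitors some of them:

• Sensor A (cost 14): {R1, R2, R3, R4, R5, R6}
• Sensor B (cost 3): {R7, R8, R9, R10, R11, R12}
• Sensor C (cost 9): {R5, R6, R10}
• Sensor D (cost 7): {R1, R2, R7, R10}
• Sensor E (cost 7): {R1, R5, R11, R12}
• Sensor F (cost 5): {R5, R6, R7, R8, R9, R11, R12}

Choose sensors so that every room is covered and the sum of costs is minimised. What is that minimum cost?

17

A, B together cover every room (A ∪ B = {R1, R2, R3, R4, R5, R6, R7, R8, R9, R10, R11, R12}); total cost 14 + 3 = 17.
No covering selection has total cost below 17.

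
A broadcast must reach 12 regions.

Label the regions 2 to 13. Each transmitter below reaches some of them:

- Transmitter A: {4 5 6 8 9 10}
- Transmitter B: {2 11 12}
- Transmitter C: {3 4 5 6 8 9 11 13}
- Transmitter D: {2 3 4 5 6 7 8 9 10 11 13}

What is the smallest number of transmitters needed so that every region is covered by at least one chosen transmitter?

Take {B, D}. Their union is {2, 3, 4, 5, 6, 7, 8, 9, 10, 11, 12, 13}, which is all 12 regions.
No single transmitter has all 12 regions (the largest, D, has 11), so 2 is optimal.

2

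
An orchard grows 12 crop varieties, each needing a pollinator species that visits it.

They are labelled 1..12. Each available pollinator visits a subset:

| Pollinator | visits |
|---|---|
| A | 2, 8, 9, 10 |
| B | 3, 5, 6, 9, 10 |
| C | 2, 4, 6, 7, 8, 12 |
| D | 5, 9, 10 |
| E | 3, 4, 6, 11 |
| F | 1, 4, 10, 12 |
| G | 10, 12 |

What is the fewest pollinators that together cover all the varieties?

Take {B, C, E, F}. Their union is {1, 2, 3, 4, 5, 6, 7, 8, 9, 10, 11, 12}, which is all 12 varieties.
No 3 of the 7 pollinators cover everything (all 35 combinations miss at least one variety), so 4 is optimal.

4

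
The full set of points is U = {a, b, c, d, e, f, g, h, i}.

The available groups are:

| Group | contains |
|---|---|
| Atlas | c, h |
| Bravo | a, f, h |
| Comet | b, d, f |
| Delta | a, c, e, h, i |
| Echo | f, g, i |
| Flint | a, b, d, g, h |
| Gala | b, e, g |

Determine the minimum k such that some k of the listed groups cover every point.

3

Delta and Echo and Flint together: Delta ∪ Echo ∪ Flint = {a, b, c, d, e, f, g, h, i} — every point is covered.
No 2 of the 7 groups cover everything (all 21 combinations miss at least one point), so 3 is optimal.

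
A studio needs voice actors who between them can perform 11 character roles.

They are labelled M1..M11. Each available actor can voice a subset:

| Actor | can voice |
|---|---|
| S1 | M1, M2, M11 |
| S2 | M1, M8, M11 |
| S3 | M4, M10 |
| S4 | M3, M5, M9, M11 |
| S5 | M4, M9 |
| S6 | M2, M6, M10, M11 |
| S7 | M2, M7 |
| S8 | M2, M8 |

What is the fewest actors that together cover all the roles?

5

S2 and S4 and S5 and S6 and S7 together: S2 ∪ S4 ∪ S5 ∪ S6 ∪ S7 = {M1, M2, M3, M4, M5, M6, M7, M8, M9, M10, M11} — every role is covered.
No 4 of the 8 actors cover everything (all 70 combinations miss at least one role), so 5 is optimal.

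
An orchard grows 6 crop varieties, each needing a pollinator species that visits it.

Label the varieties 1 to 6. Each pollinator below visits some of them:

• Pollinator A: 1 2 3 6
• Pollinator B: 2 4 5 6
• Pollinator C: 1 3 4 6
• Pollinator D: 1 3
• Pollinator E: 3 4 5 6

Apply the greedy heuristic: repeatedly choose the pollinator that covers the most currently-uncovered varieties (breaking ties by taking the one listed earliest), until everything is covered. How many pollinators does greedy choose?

2

Greedy: pick A (covers 4 new) → pick B (covers 2 new). Total picks: 2.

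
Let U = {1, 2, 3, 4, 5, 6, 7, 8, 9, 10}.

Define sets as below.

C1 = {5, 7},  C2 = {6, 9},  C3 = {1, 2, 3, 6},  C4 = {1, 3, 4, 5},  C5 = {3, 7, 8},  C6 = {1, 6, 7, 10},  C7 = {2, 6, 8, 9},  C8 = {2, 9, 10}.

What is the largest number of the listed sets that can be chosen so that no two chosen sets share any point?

2

C1, C2 are pairwise disjoint (C1={5,7}; C2={6,9}).
Every remaining set overlaps one of these, and no 3 of the listed sets are pairwise disjoint, so 2 is the maximum.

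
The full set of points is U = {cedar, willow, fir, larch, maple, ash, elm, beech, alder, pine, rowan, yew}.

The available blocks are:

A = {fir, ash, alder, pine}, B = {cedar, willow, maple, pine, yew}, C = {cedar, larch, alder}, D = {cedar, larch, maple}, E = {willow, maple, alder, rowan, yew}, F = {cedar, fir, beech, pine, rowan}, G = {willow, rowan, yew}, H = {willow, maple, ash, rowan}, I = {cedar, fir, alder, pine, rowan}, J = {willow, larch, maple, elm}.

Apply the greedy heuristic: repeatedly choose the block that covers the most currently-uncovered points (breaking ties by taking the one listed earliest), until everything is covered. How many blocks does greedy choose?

4

Greedy: pick B (covers 5 new) → pick A (covers 3 new) → pick F (covers 2 new) → pick J (covers 2 new). Total picks: 4.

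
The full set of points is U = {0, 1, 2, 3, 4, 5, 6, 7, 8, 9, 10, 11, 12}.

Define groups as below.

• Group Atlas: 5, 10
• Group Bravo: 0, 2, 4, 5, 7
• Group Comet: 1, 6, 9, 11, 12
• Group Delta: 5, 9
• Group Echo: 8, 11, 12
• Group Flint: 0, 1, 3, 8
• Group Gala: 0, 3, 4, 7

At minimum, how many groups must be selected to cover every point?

Take {Atlas, Bravo, Comet, Flint}. Their union is {0, 1, 2, 3, 4, 5, 6, 7, 8, 9, 10, 11, 12}, which is all 13 points.
Only Atlas contains 10, so Atlas is forced; the remaining 11 points need at least 3 more groups (each remaining group adds at most 5) — so at least 4 groups are needed, and 4 is optimal.

4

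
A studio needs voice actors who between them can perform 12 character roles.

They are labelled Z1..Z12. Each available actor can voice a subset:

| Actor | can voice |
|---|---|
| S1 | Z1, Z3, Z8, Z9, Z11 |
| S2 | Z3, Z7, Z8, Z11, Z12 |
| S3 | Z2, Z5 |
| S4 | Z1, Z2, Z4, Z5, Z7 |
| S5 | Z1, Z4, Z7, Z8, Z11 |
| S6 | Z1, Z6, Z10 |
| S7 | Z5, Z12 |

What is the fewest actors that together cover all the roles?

S1 and S4 and S6 and S7 together: S1 ∪ S4 ∪ S6 ∪ S7 = {Z1, Z2, Z3, Z4, Z5, Z6, Z7, Z8, Z9, Z10, Z11, Z12} — every role is covered.
No 3 of the 7 actors cover everything (all 35 combinations miss at least one role), so 4 is optimal.

4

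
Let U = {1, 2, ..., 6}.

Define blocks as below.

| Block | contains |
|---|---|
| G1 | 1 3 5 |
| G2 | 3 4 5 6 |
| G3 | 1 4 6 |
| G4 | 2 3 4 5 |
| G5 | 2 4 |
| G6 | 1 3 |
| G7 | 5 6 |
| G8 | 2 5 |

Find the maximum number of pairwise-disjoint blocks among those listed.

G5, G6, G7 are pairwise disjoint (G5={2,4}; G6={1,3}; G7={5,6}).
Every remaining block overlaps one of these, and no 4 of the listed blocks are pairwise disjoint, so 3 is the maximum.

3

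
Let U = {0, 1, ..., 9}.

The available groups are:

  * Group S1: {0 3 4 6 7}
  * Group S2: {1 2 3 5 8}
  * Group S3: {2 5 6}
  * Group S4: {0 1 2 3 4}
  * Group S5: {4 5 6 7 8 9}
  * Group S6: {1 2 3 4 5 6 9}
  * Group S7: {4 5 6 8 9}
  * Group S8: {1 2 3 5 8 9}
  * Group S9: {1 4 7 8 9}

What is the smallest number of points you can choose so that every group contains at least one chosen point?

2

Take H = {4, 5}. Each listed group contains at least one of these, so H is a hitting set of size 2.
The groups S3, S9 are pairwise disjoint, so any hitting set needs a separate point for each — at least 2. Hence 2 is optimal.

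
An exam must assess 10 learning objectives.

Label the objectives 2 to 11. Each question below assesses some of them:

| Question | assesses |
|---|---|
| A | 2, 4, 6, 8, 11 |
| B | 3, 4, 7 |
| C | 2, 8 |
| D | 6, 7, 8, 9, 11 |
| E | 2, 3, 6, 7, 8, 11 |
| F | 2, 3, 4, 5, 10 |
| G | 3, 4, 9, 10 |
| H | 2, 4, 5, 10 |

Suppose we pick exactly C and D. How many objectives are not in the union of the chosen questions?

Union of C, D = {2, 6, 7, 8, 9, 11}.
Not covered: 3, 4, 5, 10 — 4 objectives.

4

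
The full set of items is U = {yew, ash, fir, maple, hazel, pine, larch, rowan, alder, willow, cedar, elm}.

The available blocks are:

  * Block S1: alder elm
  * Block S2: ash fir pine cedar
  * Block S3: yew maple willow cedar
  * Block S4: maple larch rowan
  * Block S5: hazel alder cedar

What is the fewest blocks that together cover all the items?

S1, S2, S3, S4, and S5 cover everything between them: the union {yew, ash, fir, maple, hazel, pine, larch, rowan, alder, willow, cedar, elm} is all of U.
No 4 of the 5 blocks cover everything (all 5 combinations miss at least one item), so 5 is optimal.

5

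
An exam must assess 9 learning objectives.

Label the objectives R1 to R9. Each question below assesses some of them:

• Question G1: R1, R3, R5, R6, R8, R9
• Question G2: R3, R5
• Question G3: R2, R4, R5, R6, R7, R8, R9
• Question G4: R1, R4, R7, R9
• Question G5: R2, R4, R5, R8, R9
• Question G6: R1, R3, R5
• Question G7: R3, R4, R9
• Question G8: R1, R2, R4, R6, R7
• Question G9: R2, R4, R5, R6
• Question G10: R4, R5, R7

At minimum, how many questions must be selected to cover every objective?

2

G1 and G8 together: G1 ∪ G8 = {R1, R2, R3, R4, R5, R6, R7, R8, R9} — every objective is covered.
No single question has all 9 objectives (the largest, G3, has 7), so 2 is optimal.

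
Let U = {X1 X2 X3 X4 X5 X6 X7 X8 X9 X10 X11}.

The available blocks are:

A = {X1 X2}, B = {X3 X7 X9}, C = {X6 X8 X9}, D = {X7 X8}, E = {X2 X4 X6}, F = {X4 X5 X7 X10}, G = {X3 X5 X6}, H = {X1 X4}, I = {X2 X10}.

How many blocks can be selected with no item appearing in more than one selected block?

D, G, H, I are pairwise disjoint (D={X7,X8}; G={X3,X5,X6}; H={X1,X4}; I={X2,X10}).
Every remaining block overlaps one of these, and no 5 of the listed blocks are pairwise disjoint, so 4 is the maximum.

4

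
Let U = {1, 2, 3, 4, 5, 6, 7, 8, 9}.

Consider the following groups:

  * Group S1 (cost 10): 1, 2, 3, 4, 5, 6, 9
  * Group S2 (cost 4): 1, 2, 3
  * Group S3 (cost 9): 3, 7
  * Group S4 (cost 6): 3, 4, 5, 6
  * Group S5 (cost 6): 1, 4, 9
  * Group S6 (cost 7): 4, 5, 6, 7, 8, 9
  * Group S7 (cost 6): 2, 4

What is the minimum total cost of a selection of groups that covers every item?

11

S2, S6 together cover every item (S2 ∪ S6 = {1, 2, 3, 4, 5, 6, 7, 8, 9}); total cost 4 + 7 = 11.
No covering selection has total cost below 11.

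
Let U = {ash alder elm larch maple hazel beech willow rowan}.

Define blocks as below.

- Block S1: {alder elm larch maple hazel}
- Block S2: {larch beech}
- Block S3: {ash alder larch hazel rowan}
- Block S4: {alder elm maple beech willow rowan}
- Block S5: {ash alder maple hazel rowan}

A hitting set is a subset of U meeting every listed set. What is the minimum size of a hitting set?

2

The 2 items {larch, maple} hit every block.
The blocks S2, S5 are pairwise disjoint, so any hitting set needs a separate item for each — at least 2. Hence 2 is optimal.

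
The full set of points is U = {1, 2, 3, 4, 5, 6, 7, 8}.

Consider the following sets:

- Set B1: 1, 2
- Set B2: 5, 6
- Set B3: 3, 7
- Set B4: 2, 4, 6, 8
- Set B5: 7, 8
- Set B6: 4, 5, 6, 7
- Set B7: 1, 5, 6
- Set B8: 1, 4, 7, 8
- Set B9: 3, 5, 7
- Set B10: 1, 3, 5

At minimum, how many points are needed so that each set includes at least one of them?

3

H = {2, 5, 7} meets every set (each contains at least one member of H), and |H| = 3.
The sets B1, B2, B5 are pairwise disjoint, so any hitting set needs a separate point for each — at least 3. Hence 3 is optimal.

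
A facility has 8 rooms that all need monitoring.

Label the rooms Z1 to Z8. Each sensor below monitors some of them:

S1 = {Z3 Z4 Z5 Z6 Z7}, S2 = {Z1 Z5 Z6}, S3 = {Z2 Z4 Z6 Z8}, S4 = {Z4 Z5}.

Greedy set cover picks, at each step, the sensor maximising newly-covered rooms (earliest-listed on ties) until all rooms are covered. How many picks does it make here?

Greedy: pick S1 (covers 5 new) → pick S3 (covers 2 new) → pick S2 (covers 1 new). Total picks: 3.

3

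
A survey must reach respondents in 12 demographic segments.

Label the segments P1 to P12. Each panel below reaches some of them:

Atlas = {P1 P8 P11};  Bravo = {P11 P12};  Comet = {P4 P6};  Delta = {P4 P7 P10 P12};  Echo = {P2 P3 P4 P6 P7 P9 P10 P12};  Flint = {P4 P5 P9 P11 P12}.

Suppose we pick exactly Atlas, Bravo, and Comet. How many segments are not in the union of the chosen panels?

Union of Atlas, Bravo, Comet = {P1, P4, P6, P8, P11, P12}.
Not covered: P2, P3, P5, P7, P9, P10 — 6 segments.

6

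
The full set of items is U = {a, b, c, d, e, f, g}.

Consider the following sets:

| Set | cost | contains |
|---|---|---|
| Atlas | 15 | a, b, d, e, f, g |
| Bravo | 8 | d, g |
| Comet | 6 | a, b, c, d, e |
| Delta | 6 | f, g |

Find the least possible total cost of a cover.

12

Comet, Delta together cover every item (Comet ∪ Delta = {a, b, c, d, e, f, g}); total cost 6 + 6 = 12.
No covering selection has total cost below 12.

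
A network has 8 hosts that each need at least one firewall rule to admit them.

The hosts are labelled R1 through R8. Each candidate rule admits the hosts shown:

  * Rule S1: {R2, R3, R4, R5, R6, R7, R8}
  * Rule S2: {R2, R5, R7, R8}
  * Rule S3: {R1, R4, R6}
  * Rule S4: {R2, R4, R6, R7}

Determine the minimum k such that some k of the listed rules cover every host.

2

S1 and S3 together: S1 ∪ S3 = {R1, R2, R3, R4, R5, R6, R7, R8} — every host is covered.
No single rule has all 8 hosts (the largest, S1, has 7), so 2 is optimal.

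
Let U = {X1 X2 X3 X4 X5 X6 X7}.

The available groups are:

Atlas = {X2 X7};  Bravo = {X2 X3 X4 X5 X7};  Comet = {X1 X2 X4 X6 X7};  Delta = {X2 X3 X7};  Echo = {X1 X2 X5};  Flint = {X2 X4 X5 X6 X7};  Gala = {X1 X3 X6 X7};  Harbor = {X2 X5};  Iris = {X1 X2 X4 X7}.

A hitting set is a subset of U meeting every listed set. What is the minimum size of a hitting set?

2

The 2 items {X2, X3} hit every group.
The groups Gala, Harbor are pairwise disjoint, so any hitting set needs a separate item for each — at least 2. Hence 2 is optimal.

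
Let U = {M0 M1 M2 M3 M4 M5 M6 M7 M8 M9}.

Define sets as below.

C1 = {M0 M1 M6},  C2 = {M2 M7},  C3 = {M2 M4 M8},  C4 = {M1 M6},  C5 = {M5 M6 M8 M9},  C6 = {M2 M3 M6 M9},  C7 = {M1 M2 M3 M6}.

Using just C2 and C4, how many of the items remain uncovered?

6

Union of C2, C4 = {M1, M2, M6, M7}.
Not covered: M0, M3, M4, M5, M8, M9 — 6 items.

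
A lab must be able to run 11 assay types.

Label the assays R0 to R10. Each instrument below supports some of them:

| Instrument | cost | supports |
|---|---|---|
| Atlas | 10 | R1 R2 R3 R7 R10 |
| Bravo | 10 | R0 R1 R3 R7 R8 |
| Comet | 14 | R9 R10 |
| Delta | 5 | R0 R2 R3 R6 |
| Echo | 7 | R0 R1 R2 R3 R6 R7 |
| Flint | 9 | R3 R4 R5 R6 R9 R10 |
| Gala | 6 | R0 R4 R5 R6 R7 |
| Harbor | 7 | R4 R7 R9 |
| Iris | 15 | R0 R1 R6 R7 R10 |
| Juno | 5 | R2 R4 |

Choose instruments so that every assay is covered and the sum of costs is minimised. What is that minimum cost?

24

Bravo, Delta, Flint together cover every assay (Bravo ∪ Delta ∪ Flint = {R0, R1, R2, R3, R4, R5, R6, R7, R8, R9, R10}); total cost 10 + 5 + 9 = 24.
The greedy pick Echo, Flint, Bravo costs 26; no covering selection beats 24.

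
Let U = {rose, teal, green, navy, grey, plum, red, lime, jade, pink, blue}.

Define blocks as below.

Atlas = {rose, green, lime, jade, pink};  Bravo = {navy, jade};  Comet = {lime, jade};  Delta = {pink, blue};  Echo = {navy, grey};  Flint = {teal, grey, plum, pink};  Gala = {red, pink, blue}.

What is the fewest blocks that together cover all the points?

4

Atlas and Bravo and Flint and Gala together: Atlas ∪ Bravo ∪ Flint ∪ Gala = {rose, teal, green, navy, grey, plum, red, lime, jade, pink, blue} — every point is covered.
No 3 of the 7 blocks cover everything (all 35 combinations miss at least one point), so 4 is optimal.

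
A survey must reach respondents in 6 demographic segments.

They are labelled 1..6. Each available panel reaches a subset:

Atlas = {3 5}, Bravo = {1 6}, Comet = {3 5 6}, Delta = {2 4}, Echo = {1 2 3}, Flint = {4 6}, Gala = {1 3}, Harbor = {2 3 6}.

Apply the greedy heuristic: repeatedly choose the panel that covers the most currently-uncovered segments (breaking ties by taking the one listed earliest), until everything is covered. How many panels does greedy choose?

Greedy: pick Comet (covers 3 new) → pick Delta (covers 2 new) → pick Bravo (covers 1 new). Total picks: 3.

3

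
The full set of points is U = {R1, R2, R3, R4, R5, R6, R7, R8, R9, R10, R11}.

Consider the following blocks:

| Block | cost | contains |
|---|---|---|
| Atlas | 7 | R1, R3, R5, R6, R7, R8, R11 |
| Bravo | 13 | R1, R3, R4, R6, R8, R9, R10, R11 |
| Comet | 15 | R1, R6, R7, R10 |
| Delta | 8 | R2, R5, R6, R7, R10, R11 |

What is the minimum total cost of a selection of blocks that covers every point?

21

Bravo, Delta together cover every point (Bravo ∪ Delta = {R1, R2, R3, R4, R5, R6, R7, R8, R9, R10, R11}); total cost 13 + 8 = 21.
The greedy pick Atlas, Delta, Bravo costs 28; no covering selection beats 21.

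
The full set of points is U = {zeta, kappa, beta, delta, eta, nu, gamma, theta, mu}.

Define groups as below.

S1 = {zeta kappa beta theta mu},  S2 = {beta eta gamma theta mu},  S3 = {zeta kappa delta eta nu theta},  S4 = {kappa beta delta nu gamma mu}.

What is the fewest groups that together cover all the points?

2

S3 and S4 together: S3 ∪ S4 = {zeta, kappa, beta, delta, eta, nu, gamma, theta, mu} — every point is covered.
No single group has all 9 points (the largest, S3, has 6), so 2 is optimal.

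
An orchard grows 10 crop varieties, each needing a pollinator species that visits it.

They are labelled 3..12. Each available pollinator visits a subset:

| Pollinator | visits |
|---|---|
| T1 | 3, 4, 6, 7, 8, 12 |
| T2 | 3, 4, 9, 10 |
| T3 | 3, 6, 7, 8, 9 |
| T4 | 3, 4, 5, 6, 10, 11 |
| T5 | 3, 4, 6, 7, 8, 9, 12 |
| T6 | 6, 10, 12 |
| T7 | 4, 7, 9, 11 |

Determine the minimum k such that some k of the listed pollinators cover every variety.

Take {T4, T5}. Their union is {3, 4, 5, 6, 7, 8, 9, 10, 11, 12}, which is all 10 varieties.
No single pollinator has all 10 varieties (the largest, T5, has 7), so 2 is optimal.

2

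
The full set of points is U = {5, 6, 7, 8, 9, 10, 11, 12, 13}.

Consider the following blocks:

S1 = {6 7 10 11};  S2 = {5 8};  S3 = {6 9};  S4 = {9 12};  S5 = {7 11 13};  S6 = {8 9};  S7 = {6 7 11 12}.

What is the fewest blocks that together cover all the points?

4

S1 and S2 and S4 and S5 together: S1 ∪ S2 ∪ S4 ∪ S5 = {5, 6, 7, 8, 9, 10, 11, 12, 13} — every point is covered.
Only S1 contains 10, so S1 is forced; the remaining 5 points need at least 3 more blocks (each remaining block adds at most 2) — so at least 4 blocks are needed, and 4 is optimal.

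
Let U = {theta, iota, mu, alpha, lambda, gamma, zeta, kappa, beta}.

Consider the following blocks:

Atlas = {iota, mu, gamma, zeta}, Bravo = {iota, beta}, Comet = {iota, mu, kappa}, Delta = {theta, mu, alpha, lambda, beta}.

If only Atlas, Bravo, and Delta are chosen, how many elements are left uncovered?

Union of Atlas, Bravo, Delta = {theta, iota, mu, alpha, lambda, gamma, zeta, beta}.
Not covered: kappa — 1 element.

1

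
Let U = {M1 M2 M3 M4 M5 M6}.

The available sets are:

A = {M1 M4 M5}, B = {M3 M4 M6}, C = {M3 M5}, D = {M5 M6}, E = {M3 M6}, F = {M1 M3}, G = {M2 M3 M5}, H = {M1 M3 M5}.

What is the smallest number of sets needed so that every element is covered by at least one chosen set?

A, E, and G cover everything between them: the union {M1, M2, M3, M4, M5, M6} is all of U.
Only G contains M2, so G is forced; the remaining 3 elements need at least 2 more sets (each remaining set adds at most 2) — so at least 3 sets are needed, and 3 is optimal.

3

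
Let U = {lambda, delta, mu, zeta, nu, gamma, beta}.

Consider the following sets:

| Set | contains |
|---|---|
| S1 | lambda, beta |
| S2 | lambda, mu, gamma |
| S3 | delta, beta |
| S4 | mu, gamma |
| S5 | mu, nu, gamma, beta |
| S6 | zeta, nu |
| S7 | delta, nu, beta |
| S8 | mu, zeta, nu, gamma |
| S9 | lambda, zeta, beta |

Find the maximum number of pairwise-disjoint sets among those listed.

3

S1, S4, S6 are pairwise disjoint (S1={lambda,beta}; S4={mu,gamma}; S6={zeta,nu}).
Every remaining set overlaps one of these, and no 4 of the listed sets are pairwise disjoint, so 3 is the maximum.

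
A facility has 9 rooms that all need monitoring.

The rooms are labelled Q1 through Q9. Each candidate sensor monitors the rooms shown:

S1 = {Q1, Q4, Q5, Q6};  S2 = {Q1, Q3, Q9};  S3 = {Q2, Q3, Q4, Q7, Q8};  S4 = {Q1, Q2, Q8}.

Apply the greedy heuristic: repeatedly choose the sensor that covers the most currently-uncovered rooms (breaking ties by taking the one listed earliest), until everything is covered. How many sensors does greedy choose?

3

Greedy: pick S3 (covers 5 new) → pick S1 (covers 3 new) → pick S2 (covers 1 new). Total picks: 3.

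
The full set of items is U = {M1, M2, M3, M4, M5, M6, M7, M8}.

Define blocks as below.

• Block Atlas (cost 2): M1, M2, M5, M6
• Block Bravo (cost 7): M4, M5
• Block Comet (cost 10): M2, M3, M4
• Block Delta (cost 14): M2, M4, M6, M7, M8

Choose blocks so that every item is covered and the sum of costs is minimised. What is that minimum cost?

26

Atlas, Comet, Delta together cover every item (Atlas ∪ Comet ∪ Delta = {M1, M2, M3, M4, M5, M6, M7, M8}); total cost 2 + 10 + 14 = 26.
No covering selection has total cost below 26.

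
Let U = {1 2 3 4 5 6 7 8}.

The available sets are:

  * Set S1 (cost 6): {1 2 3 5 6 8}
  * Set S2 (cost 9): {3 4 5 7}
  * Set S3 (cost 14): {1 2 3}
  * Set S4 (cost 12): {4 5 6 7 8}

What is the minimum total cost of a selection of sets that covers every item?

S1, S2 together cover every item (S1 ∪ S2 = {1, 2, 3, 4, 5, 6, 7, 8}); total cost 6 + 9 = 15.
No covering selection has total cost below 15.

15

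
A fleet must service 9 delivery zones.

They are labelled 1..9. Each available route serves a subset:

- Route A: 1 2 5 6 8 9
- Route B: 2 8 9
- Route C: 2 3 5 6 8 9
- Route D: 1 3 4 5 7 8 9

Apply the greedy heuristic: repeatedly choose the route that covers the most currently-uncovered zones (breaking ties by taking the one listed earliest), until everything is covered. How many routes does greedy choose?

Greedy: pick D (covers 7 new) → pick A (covers 2 new). Total picks: 2.

2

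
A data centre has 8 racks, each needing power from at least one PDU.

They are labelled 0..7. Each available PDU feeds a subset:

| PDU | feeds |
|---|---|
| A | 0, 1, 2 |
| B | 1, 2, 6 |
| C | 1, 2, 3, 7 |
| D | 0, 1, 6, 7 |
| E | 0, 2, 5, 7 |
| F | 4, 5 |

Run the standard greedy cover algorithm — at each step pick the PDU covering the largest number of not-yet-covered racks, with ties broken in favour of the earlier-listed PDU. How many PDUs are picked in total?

3

Greedy: pick C (covers 4 new) → pick D (covers 2 new) → pick F (covers 2 new). Total picks: 3.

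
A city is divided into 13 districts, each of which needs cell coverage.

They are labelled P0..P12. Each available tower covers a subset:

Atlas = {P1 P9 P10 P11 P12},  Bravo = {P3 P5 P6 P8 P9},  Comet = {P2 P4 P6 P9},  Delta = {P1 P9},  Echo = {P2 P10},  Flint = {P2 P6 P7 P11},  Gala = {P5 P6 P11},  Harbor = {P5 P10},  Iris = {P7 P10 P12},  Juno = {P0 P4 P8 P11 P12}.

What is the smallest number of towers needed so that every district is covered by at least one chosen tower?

4

Take {Atlas, Bravo, Flint, Juno}. Their union is {P0, P1, P2, P3, P4, P5, P6, P7, P8, P9, P10, P11, P12}, which is all 13 districts.
No 3 of the 10 towers cover everything (all 120 combinations miss at least one district), so 4 is optimal.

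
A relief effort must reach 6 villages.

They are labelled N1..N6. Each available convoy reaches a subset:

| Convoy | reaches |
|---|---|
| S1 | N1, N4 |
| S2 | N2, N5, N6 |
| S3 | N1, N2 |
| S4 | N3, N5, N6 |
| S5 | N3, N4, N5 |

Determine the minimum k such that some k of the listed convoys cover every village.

S2 and S3 and S5 together: S2 ∪ S3 ∪ S5 = {N1, N2, N3, N4, N5, N6} — every village is covered.
No 2 of the 5 convoys cover everything (all 10 combinations miss at least one village), so 3 is optimal.

3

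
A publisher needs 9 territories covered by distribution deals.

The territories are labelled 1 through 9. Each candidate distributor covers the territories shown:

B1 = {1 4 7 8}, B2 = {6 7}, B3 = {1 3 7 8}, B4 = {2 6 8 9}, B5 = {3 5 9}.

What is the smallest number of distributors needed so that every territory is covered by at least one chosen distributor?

Take {B1, B4, B5}. Their union is {1, 2, 3, 4, 5, 6, 7, 8, 9}, which is all 9 territories.
Each distributor has at most 4 territories, and 2·4 = 8 < 9 — so at least 3 distributors are needed, and 3 is optimal.

3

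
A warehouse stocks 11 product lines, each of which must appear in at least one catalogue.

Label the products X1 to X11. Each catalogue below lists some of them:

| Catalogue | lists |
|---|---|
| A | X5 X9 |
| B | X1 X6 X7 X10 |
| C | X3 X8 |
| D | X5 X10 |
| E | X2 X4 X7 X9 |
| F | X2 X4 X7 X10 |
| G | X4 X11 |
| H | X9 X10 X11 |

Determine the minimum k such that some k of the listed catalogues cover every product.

5

B and C and D and F and H together: B ∪ C ∪ D ∪ F ∪ H = {X1, X2, X3, X4, X5, X6, X7, X8, X9, X10, X11} — every product is covered.
No 4 of the 8 catalogues cover everything (all 70 combinations miss at least one product), so 5 is optimal.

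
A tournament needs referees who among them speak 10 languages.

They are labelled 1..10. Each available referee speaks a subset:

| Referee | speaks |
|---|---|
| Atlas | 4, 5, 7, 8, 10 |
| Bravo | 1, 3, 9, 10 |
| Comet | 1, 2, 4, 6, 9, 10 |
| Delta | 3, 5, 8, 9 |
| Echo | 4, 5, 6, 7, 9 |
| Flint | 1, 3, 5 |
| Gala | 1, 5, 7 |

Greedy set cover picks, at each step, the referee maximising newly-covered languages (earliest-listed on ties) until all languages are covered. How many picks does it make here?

3

Greedy: pick Comet (covers 6 new) → pick Atlas (covers 3 new) → pick Bravo (covers 1 new). Total picks: 3.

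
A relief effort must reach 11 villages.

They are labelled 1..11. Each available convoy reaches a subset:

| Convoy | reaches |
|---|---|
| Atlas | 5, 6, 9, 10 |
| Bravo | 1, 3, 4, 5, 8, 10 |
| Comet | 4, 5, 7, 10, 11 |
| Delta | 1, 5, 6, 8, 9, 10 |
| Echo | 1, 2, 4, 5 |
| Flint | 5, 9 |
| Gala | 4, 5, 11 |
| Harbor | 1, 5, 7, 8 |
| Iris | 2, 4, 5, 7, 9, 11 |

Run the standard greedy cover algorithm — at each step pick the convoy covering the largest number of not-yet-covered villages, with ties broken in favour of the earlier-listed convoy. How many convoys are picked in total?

3

Greedy: pick Bravo (covers 6 new) → pick Iris (covers 4 new) → pick Atlas (covers 1 new). Total picks: 3.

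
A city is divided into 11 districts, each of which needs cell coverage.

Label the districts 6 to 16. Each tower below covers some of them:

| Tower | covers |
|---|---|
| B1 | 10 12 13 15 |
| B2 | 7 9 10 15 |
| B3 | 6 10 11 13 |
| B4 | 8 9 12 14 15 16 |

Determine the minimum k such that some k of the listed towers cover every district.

Take {B2, B3, B4}. Their union is {6, 7, 8, 9, 10, 11, 12, 13, 14, 15, 16}, which is all 11 districts.
Only B3 contains 6, so B3 is forced; the remaining 7 districts need at least 2 more towers (each remaining tower adds at most 6) — so at least 3 towers are needed, and 3 is optimal.

3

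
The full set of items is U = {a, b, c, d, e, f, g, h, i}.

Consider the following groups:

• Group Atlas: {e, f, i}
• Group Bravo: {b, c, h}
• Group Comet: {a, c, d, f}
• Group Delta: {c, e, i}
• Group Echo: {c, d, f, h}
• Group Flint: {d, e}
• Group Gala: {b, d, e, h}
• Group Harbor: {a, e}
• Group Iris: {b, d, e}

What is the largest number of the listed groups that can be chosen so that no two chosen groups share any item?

2

Bravo, Harbor are pairwise disjoint (Bravo={b,c,h}; Harbor={a,e}).
Every remaining group overlaps one of these, and no 3 of the listed groups are pairwise disjoint, so 2 is the maximum.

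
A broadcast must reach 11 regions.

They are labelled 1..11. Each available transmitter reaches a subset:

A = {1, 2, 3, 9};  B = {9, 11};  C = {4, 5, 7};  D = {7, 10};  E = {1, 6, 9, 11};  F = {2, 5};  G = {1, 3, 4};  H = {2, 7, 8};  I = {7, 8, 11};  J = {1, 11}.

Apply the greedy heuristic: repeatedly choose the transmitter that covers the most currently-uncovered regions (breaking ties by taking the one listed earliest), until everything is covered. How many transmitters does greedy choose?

Greedy: pick A (covers 4 new) → pick C (covers 3 new) → pick E (covers 2 new) → pick D (covers 1 new) → pick H (covers 1 new). Total picks: 5.

5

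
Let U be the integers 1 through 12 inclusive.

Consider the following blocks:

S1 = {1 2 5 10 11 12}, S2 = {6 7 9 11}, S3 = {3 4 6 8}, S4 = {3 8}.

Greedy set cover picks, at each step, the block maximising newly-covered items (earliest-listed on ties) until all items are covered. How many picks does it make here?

3

Greedy: pick S1 (covers 6 new) → pick S3 (covers 4 new) → pick S2 (covers 2 new). Total picks: 3.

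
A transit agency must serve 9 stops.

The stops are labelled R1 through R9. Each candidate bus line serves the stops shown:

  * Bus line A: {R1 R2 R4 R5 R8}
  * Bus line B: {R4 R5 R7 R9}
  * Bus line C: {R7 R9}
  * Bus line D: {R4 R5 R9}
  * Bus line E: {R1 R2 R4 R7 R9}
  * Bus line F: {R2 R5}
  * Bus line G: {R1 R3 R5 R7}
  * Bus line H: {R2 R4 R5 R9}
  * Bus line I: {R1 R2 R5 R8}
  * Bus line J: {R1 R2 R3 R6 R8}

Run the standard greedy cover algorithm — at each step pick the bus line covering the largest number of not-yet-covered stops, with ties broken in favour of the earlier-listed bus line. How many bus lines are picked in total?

Greedy: pick A (covers 5 new) → pick B (covers 2 new) → pick J (covers 2 new). Total picks: 3.
(The true minimum cover uses only 2 bus lines, so greedy is not optimal here.)

3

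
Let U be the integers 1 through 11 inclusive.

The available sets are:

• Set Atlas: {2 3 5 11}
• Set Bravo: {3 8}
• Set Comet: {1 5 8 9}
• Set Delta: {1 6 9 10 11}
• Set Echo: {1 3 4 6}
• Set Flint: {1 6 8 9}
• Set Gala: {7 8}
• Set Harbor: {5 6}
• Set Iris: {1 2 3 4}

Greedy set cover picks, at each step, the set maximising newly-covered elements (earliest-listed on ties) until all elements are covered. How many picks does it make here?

4

Greedy: pick Delta (covers 5 new) → pick Atlas (covers 3 new) → pick Gala (covers 2 new) → pick Echo (covers 1 new). Total picks: 4.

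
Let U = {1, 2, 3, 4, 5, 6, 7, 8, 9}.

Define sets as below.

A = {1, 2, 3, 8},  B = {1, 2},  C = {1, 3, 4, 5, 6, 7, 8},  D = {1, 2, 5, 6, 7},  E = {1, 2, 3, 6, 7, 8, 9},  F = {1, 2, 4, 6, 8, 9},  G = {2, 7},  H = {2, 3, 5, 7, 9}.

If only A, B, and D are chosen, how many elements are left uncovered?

Union of A, B, D = {1, 2, 3, 5, 6, 7, 8}.
Not covered: 4, 9 — 2 elements.

2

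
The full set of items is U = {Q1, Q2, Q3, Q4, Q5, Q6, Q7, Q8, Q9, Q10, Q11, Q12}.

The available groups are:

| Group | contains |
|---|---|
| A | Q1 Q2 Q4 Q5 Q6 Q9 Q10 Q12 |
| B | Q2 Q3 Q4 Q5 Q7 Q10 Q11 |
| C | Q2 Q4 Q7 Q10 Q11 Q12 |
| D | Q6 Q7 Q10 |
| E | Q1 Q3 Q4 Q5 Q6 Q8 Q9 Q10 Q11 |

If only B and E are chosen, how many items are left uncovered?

Union of B, E = {Q1, Q2, Q3, Q4, Q5, Q6, Q7, Q8, Q9, Q10, Q11}.
Not covered: Q12 — 1 item.

1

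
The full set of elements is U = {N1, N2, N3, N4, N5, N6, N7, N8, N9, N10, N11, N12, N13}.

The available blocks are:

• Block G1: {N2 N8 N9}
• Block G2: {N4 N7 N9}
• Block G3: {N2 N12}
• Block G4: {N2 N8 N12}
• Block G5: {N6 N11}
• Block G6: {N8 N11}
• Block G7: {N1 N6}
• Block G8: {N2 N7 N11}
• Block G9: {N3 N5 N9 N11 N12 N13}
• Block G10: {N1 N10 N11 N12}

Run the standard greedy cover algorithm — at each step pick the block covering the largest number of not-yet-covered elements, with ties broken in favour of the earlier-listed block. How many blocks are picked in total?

Greedy: pick G9 (covers 6 new) → pick G1 (covers 2 new) → pick G2 (covers 2 new) → pick G7 (covers 2 new) → pick G10 (covers 1 new). Total picks: 5.

5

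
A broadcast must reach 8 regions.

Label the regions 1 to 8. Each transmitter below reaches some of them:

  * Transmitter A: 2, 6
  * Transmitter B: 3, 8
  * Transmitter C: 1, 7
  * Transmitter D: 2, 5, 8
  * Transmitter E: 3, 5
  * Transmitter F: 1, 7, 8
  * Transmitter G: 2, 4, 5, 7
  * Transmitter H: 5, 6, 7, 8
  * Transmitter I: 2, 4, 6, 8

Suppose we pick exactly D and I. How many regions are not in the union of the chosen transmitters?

3

Union of D, I = {2, 4, 5, 6, 8}.
Not covered: 1, 3, 7 — 3 regions.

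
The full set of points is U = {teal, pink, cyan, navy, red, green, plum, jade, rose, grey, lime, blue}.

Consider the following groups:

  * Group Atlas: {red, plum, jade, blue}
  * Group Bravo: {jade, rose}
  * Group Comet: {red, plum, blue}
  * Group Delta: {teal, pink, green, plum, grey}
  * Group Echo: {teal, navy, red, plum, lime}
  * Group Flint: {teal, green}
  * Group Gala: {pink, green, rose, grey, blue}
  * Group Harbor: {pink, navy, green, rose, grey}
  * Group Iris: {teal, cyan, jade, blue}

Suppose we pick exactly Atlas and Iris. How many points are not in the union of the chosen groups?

Union of Atlas, Iris = {teal, cyan, red, plum, jade, blue}.
Not covered: pink, navy, green, rose, grey, lime — 6 points.

6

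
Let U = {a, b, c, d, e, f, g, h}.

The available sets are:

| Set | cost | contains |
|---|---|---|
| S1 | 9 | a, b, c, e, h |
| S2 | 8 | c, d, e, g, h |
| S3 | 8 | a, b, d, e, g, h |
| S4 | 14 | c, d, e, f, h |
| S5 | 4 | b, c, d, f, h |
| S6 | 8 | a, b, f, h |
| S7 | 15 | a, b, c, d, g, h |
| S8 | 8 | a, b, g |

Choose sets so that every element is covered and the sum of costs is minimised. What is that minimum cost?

12

S3, S5 together cover every element (S3 ∪ S5 = {a, b, c, d, e, f, g, h}); total cost 8 + 4 = 12.
No covering selection has total cost below 12.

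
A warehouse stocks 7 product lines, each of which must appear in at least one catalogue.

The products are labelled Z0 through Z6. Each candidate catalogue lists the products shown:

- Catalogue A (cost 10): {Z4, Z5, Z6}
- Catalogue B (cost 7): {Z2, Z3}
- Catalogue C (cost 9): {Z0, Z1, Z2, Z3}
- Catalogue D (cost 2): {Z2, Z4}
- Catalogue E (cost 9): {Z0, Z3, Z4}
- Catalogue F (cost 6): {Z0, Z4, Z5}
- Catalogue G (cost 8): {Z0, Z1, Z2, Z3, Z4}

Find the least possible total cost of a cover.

18

A, G together cover every product (A ∪ G = {Z0, Z1, Z2, Z3, Z4, Z5, Z6}); total cost 10 + 8 = 18.
The greedy pick D, G, A costs 20; no covering selection beats 18.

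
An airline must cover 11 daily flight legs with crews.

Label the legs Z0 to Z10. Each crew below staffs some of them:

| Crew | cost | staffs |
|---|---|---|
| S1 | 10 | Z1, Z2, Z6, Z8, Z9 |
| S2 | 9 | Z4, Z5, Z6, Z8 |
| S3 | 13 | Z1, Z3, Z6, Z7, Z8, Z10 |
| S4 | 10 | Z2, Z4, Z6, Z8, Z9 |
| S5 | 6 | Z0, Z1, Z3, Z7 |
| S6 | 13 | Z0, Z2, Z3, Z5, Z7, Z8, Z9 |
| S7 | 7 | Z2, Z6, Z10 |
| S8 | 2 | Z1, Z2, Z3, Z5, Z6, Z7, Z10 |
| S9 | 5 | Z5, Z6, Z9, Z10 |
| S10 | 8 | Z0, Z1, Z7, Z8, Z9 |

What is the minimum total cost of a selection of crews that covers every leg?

18

S4, S5, S8 together cover every leg (S4 ∪ S5 ∪ S8 = {Z0, Z1, Z2, Z3, Z4, Z5, Z6, Z7, Z8, Z9, Z10}); total cost 10 + 6 + 2 = 18.
The greedy pick S8, S10, S2 costs 19; no covering selection beats 18.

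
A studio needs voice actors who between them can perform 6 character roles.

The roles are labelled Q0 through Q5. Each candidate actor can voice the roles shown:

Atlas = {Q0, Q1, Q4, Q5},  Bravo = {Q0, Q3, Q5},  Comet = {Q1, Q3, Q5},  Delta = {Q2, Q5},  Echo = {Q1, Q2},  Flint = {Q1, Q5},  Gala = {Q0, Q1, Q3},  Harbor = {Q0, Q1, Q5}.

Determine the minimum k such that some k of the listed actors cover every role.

3

Atlas and Echo and Gala together: Atlas ∪ Echo ∪ Gala = {Q0, Q1, Q2, Q3, Q4, Q5} — every role is covered.
Only Atlas contains Q4, so Atlas is forced; the remaining 2 roles need at least 2 more actors (each remaining actor adds at most 1) — so at least 3 actors are needed, and 3 is optimal.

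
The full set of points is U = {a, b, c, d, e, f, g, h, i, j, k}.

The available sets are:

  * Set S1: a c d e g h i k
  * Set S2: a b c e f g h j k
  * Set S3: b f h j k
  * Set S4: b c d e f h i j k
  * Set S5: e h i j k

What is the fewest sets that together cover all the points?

2

S2 and S4 cover everything between them: the union {a, b, c, d, e, f, g, h, i, j, k} is all of U.
No single set has all 11 points (the largest, S2, has 9), so 2 is optimal.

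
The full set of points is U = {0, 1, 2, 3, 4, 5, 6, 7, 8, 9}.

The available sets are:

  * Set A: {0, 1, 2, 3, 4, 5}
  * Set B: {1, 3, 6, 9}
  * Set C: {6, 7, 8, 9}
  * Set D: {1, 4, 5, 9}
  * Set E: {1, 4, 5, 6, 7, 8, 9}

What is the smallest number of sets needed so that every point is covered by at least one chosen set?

2

A and E together: A ∪ E = {0, 1, 2, 3, 4, 5, 6, 7, 8, 9} — every point is covered.
No single set has all 10 points (the largest, E, has 7), so 2 is optimal.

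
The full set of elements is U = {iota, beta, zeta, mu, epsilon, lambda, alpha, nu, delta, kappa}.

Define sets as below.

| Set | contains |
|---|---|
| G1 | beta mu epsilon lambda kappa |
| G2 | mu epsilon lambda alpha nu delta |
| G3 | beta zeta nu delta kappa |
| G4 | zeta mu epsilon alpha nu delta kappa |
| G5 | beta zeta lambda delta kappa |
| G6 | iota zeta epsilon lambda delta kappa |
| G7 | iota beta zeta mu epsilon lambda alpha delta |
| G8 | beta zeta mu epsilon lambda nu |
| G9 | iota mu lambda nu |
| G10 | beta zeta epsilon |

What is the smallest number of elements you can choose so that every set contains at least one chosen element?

2

Take H = {zeta, mu}. Each listed set contains at least one of these, so H is a hitting set of size 2.
The sets G9, G10 are pairwise disjoint, so any hitting set needs a separate element for each — at least 2. Hence 2 is optimal.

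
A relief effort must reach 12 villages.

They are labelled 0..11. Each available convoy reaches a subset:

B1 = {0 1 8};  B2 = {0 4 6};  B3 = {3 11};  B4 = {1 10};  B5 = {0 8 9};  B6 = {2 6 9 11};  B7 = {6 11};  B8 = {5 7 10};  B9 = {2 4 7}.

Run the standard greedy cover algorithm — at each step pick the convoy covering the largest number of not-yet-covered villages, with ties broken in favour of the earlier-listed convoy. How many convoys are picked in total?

Greedy: pick B6 (covers 4 new) → pick B1 (covers 3 new) → pick B8 (covers 3 new) → pick B2 (covers 1 new) → pick B3 (covers 1 new). Total picks: 5.

5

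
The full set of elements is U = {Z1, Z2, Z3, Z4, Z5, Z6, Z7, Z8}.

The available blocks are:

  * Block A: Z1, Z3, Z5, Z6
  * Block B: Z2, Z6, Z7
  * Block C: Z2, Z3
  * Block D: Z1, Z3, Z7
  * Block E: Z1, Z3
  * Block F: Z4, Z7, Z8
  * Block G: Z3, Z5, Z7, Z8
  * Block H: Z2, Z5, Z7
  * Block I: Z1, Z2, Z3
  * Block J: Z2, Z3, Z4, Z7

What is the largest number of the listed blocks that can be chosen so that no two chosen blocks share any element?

2

A, F are pairwise disjoint (A={Z1,Z3,Z5,Z6}; F={Z4,Z7,Z8}).
Every remaining block overlaps one of these, and no 3 of the listed blocks are pairwise disjoint, so 2 is the maximum.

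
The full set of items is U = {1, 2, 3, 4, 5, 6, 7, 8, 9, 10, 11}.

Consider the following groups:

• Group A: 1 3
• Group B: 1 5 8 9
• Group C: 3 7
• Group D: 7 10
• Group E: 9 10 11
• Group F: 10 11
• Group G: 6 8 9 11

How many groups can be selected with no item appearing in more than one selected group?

3

B, C, F are pairwise disjoint (B={1,5,8,9}; C={3,7}; F={10,11}).
Every remaining group overlaps one of these, and no 4 of the listed groups are pairwise disjoint, so 3 is the maximum.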